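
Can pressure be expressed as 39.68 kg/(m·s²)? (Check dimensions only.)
Yes

pressure has SI base units: kg / (m * s^2)
kg/(m·s²) reduces to the same SI base units, so it is a valid unit for pressure.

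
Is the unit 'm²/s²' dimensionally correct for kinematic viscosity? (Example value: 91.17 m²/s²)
No

kinematic viscosity has SI base units: m^2 / s
m²/s² does NOT reduce to m^2 / s; a valid unit for kinematic viscosity would be e.g. m²/s.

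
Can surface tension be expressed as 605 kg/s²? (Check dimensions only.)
Yes

surface tension has SI base units: kg / s^2
kg/s² reduces to the same SI base units, so it is a valid unit for surface tension.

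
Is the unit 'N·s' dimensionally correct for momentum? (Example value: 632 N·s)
Yes

momentum has SI base units: kg * m / s
N·s reduces to the same SI base units, so it is a valid unit for momentum.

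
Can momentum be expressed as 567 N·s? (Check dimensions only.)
Yes

momentum has SI base units: kg * m / s
N·s reduces to the same SI base units, so it is a valid unit for momentum.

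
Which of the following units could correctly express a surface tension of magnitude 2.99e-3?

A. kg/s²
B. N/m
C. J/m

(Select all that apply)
A, B

surface tension has SI base units: kg / s^2

Checking each option against kg / s^2:
  A. kg/s²: ✓ matches
  B. N/m: ✓ matches
  C. J/m: ✗ does not match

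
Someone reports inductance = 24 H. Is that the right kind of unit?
Yes

inductance has SI base units: kg * m^2 / (A^2 * s^2)
H reduces to the same SI base units, so it is a valid unit for inductance.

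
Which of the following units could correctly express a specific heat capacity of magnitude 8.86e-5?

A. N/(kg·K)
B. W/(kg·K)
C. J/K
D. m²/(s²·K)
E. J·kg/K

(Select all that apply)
D

specific heat capacity has SI base units: m^2 / (s^2 * K)

Checking each option against m^2 / (s^2 * K):
  A. N/(kg·K): ✗ does not match
  B. W/(kg·K): ✗ does not match
  C. J/K: ✗ does not match
  D. m²/(s²·K): ✓ matches
  E. J·kg/K: ✗ does not match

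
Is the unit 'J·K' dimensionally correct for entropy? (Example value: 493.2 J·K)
No

entropy has SI base units: kg * m^2 / (s^2 * K)
J·K does NOT reduce to kg * m^2 / (s^2 * K); a valid unit for entropy would be e.g. J/K.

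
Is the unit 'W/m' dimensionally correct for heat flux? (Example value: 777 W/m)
No

heat flux has SI base units: kg / s^3
W/m does NOT reduce to kg / s^3; a valid unit for heat flux would be e.g. W/m².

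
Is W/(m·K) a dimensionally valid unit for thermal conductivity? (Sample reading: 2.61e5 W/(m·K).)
Yes

thermal conductivity has SI base units: kg * m / (s^3 * K)
W/(m·K) reduces to the same SI base units, so it is a valid unit for thermal conductivity.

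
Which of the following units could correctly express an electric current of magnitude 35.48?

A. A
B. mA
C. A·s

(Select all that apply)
A, B

electric current has SI base units: A

Checking each option against A:
  A. A: ✓ matches
  B. mA: ✓ matches
  C. A·s: ✗ does not match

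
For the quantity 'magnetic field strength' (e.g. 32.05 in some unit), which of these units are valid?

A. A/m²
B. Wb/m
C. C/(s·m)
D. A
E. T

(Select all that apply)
C

magnetic field strength has SI base units: A / m

Checking each option against A / m:
  A. A/m²: ✗ does not match
  B. Wb/m: ✗ does not match
  C. C/(s·m): ✓ matches
  D. A: ✗ does not match
  E. T: ✗ does not match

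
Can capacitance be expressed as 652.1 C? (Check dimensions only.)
No

capacitance has SI base units: A^2 * s^4 / (kg * m^2)
C does NOT reduce to A^2 * s^4 / (kg * m^2); a valid unit for capacitance would be e.g. F.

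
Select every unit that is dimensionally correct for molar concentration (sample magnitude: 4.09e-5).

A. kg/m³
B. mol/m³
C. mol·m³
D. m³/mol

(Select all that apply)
B

molar concentration has SI base units: mol / m^3

Checking each option against mol / m^3:
  A. kg/m³: ✗ does not match
  B. mol/m³: ✓ matches
  C. mol·m³: ✗ does not match
  D. m³/mol: ✗ does not match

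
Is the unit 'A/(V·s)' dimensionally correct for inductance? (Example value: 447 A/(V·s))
No

inductance has SI base units: kg * m^2 / (A^2 * s^2)
A/(V·s) does NOT reduce to kg * m^2 / (A^2 * s^2); a valid unit for inductance would be e.g. H.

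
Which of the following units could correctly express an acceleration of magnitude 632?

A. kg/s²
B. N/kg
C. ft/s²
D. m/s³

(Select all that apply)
B, C

acceleration has SI base units: m / s^2

Checking each option against m / s^2:
  A. kg/s²: ✗ does not match
  B. N/kg: ✓ matches
  C. ft/s²: ✓ matches
  D. m/s³: ✗ does not match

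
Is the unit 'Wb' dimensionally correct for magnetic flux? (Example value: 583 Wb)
Yes

magnetic flux has SI base units: kg * m^2 / (A * s^2)
Wb reduces to the same SI base units, so it is a valid unit for magnetic flux.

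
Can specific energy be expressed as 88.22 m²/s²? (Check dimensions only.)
Yes

specific energy has SI base units: m^2 / s^2
m²/s² reduces to the same SI base units, so it is a valid unit for specific energy.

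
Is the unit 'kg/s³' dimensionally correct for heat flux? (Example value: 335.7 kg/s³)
Yes

heat flux has SI base units: kg / s^3
kg/s³ reduces to the same SI base units, so it is a valid unit for heat flux.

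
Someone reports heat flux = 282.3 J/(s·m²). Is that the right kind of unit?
Yes

heat flux has SI base units: kg / s^3
J/(s·m²) reduces to the same SI base units, so it is a valid unit for heat flux.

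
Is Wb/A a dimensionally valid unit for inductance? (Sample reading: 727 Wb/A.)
Yes

inductance has SI base units: kg * m^2 / (A^2 * s^2)
Wb/A reduces to the same SI base units, so it is a valid unit for inductance.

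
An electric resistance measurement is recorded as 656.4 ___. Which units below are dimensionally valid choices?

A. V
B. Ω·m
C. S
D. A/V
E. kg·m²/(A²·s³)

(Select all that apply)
E

electric resistance has SI base units: kg * m^2 / (A^2 * s^3)

Checking each option against kg * m^2 / (A^2 * s^3):
  A. V: ✗ does not match
  B. Ω·m: ✗ does not match
  C. S: ✗ does not match
  D. A/V: ✗ does not match
  E. kg·m²/(A²·s³): ✓ matches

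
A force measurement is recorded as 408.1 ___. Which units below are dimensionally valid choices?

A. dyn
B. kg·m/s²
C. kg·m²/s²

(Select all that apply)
A, B

force has SI base units: kg * m / s^2

Checking each option against kg * m / s^2:
  A. dyn: ✓ matches
  B. kg·m/s²: ✓ matches
  C. kg·m²/s²: ✗ does not match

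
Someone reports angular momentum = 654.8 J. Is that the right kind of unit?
No

angular momentum has SI base units: kg * m^2 / s
J does NOT reduce to kg * m^2 / s; a valid unit for angular momentum would be e.g. kg·m²/s.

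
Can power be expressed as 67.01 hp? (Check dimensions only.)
Yes

power has SI base units: kg * m^2 / s^3
hp reduces to the same SI base units, so it is a valid unit for power.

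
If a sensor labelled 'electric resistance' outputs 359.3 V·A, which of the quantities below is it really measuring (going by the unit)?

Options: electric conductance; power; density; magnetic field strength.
power

electric resistance should have units dimensionally equivalent to kg * m^2 / (A^2 * s^3) (e.g. Ω).
The given unit 'V·A' reduces to kg * m^2 / s^3. Of the listed options, that is the dimensionality of power.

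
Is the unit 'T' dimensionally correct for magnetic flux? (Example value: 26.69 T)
No

magnetic flux has SI base units: kg * m^2 / (A * s^2)
T does NOT reduce to kg * m^2 / (A * s^2); a valid unit for magnetic flux would be e.g. Wb.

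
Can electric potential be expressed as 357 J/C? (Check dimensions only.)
Yes

electric potential has SI base units: kg * m^2 / (A * s^3)
J/C reduces to the same SI base units, so it is a valid unit for electric potential.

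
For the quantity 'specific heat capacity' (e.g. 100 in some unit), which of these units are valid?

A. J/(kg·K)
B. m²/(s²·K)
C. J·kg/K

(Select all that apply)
A, B

specific heat capacity has SI base units: m^2 / (s^2 * K)

Checking each option against m^2 / (s^2 * K):
  A. J/(kg·K): ✓ matches
  B. m²/(s²·K): ✓ matches
  C. J·kg/K: ✗ does not match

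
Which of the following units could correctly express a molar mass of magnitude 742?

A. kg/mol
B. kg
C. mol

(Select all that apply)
A

molar mass has SI base units: kg / mol

Checking each option against kg / mol:
  A. kg/mol: ✓ matches
  B. kg: ✗ does not match
  C. mol: ✗ does not match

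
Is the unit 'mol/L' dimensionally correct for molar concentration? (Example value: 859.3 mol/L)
Yes

molar concentration has SI base units: mol / m^3
mol/L reduces to the same SI base units, so it is a valid unit for molar concentration.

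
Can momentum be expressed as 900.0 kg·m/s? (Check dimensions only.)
Yes

momentum has SI base units: kg * m / s
kg·m/s reduces to the same SI base units, so it is a valid unit for momentum.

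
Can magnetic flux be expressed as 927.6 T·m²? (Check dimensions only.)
Yes

magnetic flux has SI base units: kg * m^2 / (A * s^2)
T·m² reduces to the same SI base units, so it is a valid unit for magnetic flux.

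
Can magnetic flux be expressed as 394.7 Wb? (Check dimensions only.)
Yes

magnetic flux has SI base units: kg * m^2 / (A * s^2)
Wb reduces to the same SI base units, so it is a valid unit for magnetic flux.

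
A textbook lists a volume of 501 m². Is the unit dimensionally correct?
No

volume has SI base units: m^3
m² does NOT reduce to m^3; a valid unit for volume would be e.g. m³.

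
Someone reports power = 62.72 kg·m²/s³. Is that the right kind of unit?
Yes

power has SI base units: kg * m^2 / s^3
kg·m²/s³ reduces to the same SI base units, so it is a valid unit for power.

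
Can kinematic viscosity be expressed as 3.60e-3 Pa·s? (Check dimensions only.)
No

kinematic viscosity has SI base units: m^2 / s
Pa·s does NOT reduce to m^2 / s; a valid unit for kinematic viscosity would be e.g. m²/s.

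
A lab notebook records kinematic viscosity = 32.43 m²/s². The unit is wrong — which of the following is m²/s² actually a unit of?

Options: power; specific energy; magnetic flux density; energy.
specific energy

kinematic viscosity should have units dimensionally equivalent to m^2 / s (e.g. m²/s).
The given unit 'm²/s²' reduces to m^2 / s^2. Of the listed options, that is the dimensionality of specific energy.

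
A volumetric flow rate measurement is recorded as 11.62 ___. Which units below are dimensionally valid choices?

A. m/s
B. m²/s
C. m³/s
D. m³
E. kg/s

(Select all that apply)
C

volumetric flow rate has SI base units: m^3 / s

Checking each option against m^3 / s:
  A. m/s: ✗ does not match
  B. m²/s: ✗ does not match
  C. m³/s: ✓ matches
  D. m³: ✗ does not match
  E. kg/s: ✗ does not match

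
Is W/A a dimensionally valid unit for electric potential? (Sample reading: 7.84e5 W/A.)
Yes

electric potential has SI base units: kg * m^2 / (A * s^3)
W/A reduces to the same SI base units, so it is a valid unit for electric potential.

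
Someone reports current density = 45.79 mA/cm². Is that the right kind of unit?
Yes

current density has SI base units: A / m^2
mA/cm² reduces to the same SI base units, so it is a valid unit for current density.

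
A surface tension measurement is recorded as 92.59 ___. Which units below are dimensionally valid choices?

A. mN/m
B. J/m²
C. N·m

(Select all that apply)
A, B

surface tension has SI base units: kg / s^2

Checking each option against kg / s^2:
  A. mN/m: ✓ matches
  B. J/m²: ✓ matches
  C. N·m: ✗ does not match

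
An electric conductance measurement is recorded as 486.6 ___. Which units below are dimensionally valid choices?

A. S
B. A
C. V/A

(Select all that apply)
A

electric conductance has SI base units: A^2 * s^3 / (kg * m^2)

Checking each option against A^2 * s^3 / (kg * m^2):
  A. S: ✓ matches
  B. A: ✗ does not match
  C. V/A: ✗ does not match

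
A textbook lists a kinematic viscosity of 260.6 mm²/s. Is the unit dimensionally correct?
Yes

kinematic viscosity has SI base units: m^2 / s
mm²/s reduces to the same SI base units, so it is a valid unit for kinematic viscosity.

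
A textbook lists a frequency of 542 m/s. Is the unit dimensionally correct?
No

frequency has SI base units: 1 / s
m/s does NOT reduce to 1 / s; a valid unit for frequency would be e.g. Hz.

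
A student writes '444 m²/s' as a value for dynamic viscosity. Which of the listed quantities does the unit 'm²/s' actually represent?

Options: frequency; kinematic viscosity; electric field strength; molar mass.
kinematic viscosity

dynamic viscosity should have units dimensionally equivalent to kg / (m * s) (e.g. Pa·s).
The given unit 'm²/s' reduces to m^2 / s. Of the listed options, that is the dimensionality of kinematic viscosity.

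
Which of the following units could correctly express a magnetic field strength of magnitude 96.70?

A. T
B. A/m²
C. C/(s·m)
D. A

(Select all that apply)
C

magnetic field strength has SI base units: A / m

Checking each option against A / m:
  A. T: ✗ does not match
  B. A/m²: ✗ does not match
  C. C/(s·m): ✓ matches
  D. A: ✗ does not match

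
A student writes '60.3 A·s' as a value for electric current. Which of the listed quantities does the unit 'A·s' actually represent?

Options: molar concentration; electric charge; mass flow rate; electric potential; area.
electric charge

electric current should have units dimensionally equivalent to A (e.g. A).
The given unit 'A·s' reduces to A * s. Of the listed options, that is the dimensionality of electric charge.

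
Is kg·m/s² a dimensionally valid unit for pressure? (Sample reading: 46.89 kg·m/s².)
No

pressure has SI base units: kg / (m * s^2)
kg·m/s² does NOT reduce to kg / (m * s^2); a valid unit for pressure would be e.g. Pa.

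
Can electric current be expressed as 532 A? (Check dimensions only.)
Yes

electric current has SI base units: A
A reduces to the same SI base units, so it is a valid unit for electric current.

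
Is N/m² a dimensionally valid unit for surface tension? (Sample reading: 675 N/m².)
No

surface tension has SI base units: kg / s^2
N/m² does NOT reduce to kg / s^2; a valid unit for surface tension would be e.g. N/m.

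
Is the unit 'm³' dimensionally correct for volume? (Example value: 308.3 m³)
Yes

volume has SI base units: m^3
m³ reduces to the same SI base units, so it is a valid unit for volume.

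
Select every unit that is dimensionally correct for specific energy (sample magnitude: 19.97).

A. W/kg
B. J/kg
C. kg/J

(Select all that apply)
B

specific energy has SI base units: m^2 / s^2

Checking each option against m^2 / s^2:
  A. W/kg: ✗ does not match
  B. J/kg: ✓ matches
  C. kg/J: ✗ does not match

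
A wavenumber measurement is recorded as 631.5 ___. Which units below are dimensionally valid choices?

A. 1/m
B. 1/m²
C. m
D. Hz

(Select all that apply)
A

wavenumber has SI base units: 1 / m

Checking each option against 1 / m:
  A. 1/m: ✓ matches
  B. 1/m²: ✗ does not match
  C. m: ✗ does not match
  D. Hz: ✗ does not match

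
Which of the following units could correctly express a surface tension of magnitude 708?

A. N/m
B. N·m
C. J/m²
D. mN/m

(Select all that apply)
A, C, D

surface tension has SI base units: kg / s^2

Checking each option against kg / s^2:
  A. N/m: ✓ matches
  B. N·m: ✗ does not match
  C. J/m²: ✓ matches
  D. mN/m: ✓ matches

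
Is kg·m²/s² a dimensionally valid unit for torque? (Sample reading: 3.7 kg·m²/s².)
Yes

torque has SI base units: kg * m^2 / s^2
kg·m²/s² reduces to the same SI base units, so it is a valid unit for torque.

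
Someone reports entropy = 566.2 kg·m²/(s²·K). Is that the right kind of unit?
Yes

entropy has SI base units: kg * m^2 / (s^2 * K)
kg·m²/(s²·K) reduces to the same SI base units, so it is a valid unit for entropy.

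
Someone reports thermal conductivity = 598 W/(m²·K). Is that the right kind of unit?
No

thermal conductivity has SI base units: kg * m / (s^3 * K)
W/(m²·K) does NOT reduce to kg * m / (s^3 * K); a valid unit for thermal conductivity would be e.g. W/(m·K).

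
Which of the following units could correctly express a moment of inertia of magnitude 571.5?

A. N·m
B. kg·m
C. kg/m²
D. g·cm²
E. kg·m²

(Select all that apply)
D, E

moment of inertia has SI base units: kg * m^2

Checking each option against kg * m^2:
  A. N·m: ✗ does not match
  B. kg·m: ✗ does not match
  C. kg/m²: ✗ does not match
  D. g·cm²: ✓ matches
  E. kg·m²: ✓ matches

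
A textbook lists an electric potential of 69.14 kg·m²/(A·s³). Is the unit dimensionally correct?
Yes

electric potential has SI base units: kg * m^2 / (A * s^3)
kg·m²/(A·s³) reduces to the same SI base units, so it is a valid unit for electric potential.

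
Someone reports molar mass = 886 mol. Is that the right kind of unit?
No

molar mass has SI base units: kg / mol
mol does NOT reduce to kg / mol; a valid unit for molar mass would be e.g. kg/mol.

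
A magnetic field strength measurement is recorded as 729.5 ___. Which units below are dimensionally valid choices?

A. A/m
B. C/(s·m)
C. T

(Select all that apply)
A, B

magnetic field strength has SI base units: A / m

Checking each option against A / m:
  A. A/m: ✓ matches
  B. C/(s·m): ✓ matches
  C. T: ✗ does not match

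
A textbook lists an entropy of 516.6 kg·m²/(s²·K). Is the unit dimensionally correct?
Yes

entropy has SI base units: kg * m^2 / (s^2 * K)
kg·m²/(s²·K) reduces to the same SI base units, so it is a valid unit for entropy.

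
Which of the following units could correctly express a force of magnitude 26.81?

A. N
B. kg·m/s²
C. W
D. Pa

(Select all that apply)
A, B

force has SI base units: kg * m / s^2

Checking each option against kg * m / s^2:
  A. N: ✓ matches
  B. kg·m/s²: ✓ matches
  C. W: ✗ does not match
  D. Pa: ✗ does not match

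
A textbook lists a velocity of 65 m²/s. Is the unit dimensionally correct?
No

velocity has SI base units: m / s
m²/s does NOT reduce to m / s; a valid unit for velocity would be e.g. m/s.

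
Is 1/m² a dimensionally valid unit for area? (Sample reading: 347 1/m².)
No

area has SI base units: m^2
1/m² does NOT reduce to m^2; a valid unit for area would be e.g. m².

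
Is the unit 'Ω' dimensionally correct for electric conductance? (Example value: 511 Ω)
No

electric conductance has SI base units: A^2 * s^3 / (kg * m^2)
Ω does NOT reduce to A^2 * s^3 / (kg * m^2); a valid unit for electric conductance would be e.g. S.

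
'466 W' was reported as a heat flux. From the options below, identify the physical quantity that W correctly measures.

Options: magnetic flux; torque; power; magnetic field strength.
power

heat flux should have units dimensionally equivalent to kg / s^3 (e.g. W/m²).
The given unit 'W' reduces to kg * m^2 / s^3. Of the listed options, that is the dimensionality of power.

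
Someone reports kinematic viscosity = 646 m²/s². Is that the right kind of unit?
No

kinematic viscosity has SI base units: m^2 / s
m²/s² does NOT reduce to m^2 / s; a valid unit for kinematic viscosity would be e.g. m²/s.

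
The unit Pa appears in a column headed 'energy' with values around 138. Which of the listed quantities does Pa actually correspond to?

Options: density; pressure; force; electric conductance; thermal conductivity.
pressure

energy should have units dimensionally equivalent to kg * m^2 / s^2 (e.g. J).
The given unit 'Pa' reduces to kg / (m * s^2). Of the listed options, that is the dimensionality of pressure.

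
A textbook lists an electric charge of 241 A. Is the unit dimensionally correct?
No

electric charge has SI base units: A * s
A does NOT reduce to A * s; a valid unit for electric charge would be e.g. C.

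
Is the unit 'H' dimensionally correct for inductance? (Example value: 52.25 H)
Yes

inductance has SI base units: kg * m^2 / (A^2 * s^2)
H reduces to the same SI base units, so it is a valid unit for inductance.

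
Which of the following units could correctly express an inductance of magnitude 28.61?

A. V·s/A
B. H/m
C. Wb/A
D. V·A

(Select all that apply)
A, C

inductance has SI base units: kg * m^2 / (A^2 * s^2)

Checking each option against kg * m^2 / (A^2 * s^2):
  A. V·s/A: ✓ matches
  B. H/m: ✗ does not match
  C. Wb/A: ✓ matches
  D. V·A: ✗ does not match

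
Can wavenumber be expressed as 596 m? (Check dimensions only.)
No

wavenumber has SI base units: 1 / m
m does NOT reduce to 1 / m; a valid unit for wavenumber would be e.g. 1/m.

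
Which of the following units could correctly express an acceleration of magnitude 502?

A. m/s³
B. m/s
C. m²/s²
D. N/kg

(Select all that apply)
D

acceleration has SI base units: m / s^2

Checking each option against m / s^2:
  A. m/s³: ✗ does not match
  B. m/s: ✗ does not match
  C. m²/s²: ✗ does not match
  D. N/kg: ✓ matches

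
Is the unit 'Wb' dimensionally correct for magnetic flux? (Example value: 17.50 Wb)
Yes

magnetic flux has SI base units: kg * m^2 / (A * s^2)
Wb reduces to the same SI base units, so it is a valid unit for magnetic flux.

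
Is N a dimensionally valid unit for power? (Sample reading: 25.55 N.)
No

power has SI base units: kg * m^2 / s^3
N does NOT reduce to kg * m^2 / s^3; a valid unit for power would be e.g. W.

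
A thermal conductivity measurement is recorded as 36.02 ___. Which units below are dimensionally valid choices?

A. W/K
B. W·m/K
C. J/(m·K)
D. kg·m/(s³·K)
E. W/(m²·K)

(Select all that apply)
D

thermal conductivity has SI base units: kg * m / (s^3 * K)

Checking each option against kg * m / (s^3 * K):
  A. W/K: ✗ does not match
  B. W·m/K: ✗ does not match
  C. J/(m·K): ✗ does not match
  D. kg·m/(s³·K): ✓ matches
  E. W/(m²·K): ✗ does not match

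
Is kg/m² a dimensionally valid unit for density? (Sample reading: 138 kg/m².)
No

density has SI base units: kg / m^3
kg/m² does NOT reduce to kg / m^3; a valid unit for density would be e.g. kg/m³.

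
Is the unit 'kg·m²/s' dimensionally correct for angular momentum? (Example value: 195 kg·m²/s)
Yes

angular momentum has SI base units: kg * m^2 / s
kg·m²/s reduces to the same SI base units, so it is a valid unit for angular momentum.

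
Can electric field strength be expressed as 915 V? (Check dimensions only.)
No

electric field strength has SI base units: kg * m / (A * s^3)
V does NOT reduce to kg * m / (A * s^3); a valid unit for electric field strength would be e.g. V/m.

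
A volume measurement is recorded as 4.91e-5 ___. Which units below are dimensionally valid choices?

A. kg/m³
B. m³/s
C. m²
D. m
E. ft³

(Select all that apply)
E

volume has SI base units: m^3

Checking each option against m^3:
  A. kg/m³: ✗ does not match
  B. m³/s: ✗ does not match
  C. m²: ✗ does not match
  D. m: ✗ does not match
  E. ft³: ✓ matches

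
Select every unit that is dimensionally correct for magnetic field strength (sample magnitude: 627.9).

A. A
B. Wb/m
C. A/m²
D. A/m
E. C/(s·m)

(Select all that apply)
D, E

magnetic field strength has SI base units: A / m

Checking each option against A / m:
  A. A: ✗ does not match
  B. Wb/m: ✗ does not match
  C. A/m²: ✗ does not match
  D. A/m: ✓ matches
  E. C/(s·m): ✓ matches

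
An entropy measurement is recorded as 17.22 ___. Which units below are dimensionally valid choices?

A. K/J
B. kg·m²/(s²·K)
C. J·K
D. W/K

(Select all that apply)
B

entropy has SI base units: kg * m^2 / (s^2 * K)

Checking each option against kg * m^2 / (s^2 * K):
  A. K/J: ✗ does not match
  B. kg·m²/(s²·K): ✓ matches
  C. J·K: ✗ does not match
  D. W/K: ✗ does not match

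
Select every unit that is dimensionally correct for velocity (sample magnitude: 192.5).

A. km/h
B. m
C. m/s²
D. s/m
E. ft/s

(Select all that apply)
A, E

velocity has SI base units: m / s

Checking each option against m / s:
  A. km/h: ✓ matches
  B. m: ✗ does not match
  C. m/s²: ✗ does not match
  D. s/m: ✗ does not match
  E. ft/s: ✓ matches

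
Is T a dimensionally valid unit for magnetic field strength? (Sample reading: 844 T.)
No

magnetic field strength has SI base units: A / m
T does NOT reduce to A / m; a valid unit for magnetic field strength would be e.g. A/m.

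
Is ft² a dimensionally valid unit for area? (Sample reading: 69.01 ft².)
Yes

area has SI base units: m^2
ft² reduces to the same SI base units, so it is a valid unit for area.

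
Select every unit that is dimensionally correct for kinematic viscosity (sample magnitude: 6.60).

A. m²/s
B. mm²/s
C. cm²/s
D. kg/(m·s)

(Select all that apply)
A, B, C

kinematic viscosity has SI base units: m^2 / s

Checking each option against m^2 / s:
  A. m²/s: ✓ matches
  B. mm²/s: ✓ matches
  C. cm²/s: ✓ matches
  D. kg/(m·s): ✗ does not match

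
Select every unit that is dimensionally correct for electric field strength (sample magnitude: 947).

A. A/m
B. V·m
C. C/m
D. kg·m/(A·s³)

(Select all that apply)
D

electric field strength has SI base units: kg * m / (A * s^3)

Checking each option against kg * m / (A * s^3):
  A. A/m: ✗ does not match
  B. V·m: ✗ does not match
  C. C/m: ✗ does not match
  D. kg·m/(A·s³): ✓ matches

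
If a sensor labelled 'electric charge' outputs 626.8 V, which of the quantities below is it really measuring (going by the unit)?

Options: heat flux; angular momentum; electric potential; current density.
electric potential

electric charge should have units dimensionally equivalent to A * s (e.g. C).
The given unit 'V' reduces to kg * m^2 / (A * s^3). Of the listed options, that is the dimensionality of electric potential.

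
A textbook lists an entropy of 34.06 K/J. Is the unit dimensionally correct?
No

entropy has SI base units: kg * m^2 / (s^2 * K)
K/J does NOT reduce to kg * m^2 / (s^2 * K); a valid unit for entropy would be e.g. J/K.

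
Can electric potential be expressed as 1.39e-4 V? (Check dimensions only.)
Yes

electric potential has SI base units: kg * m^2 / (A * s^3)
V reduces to the same SI base units, so it is a valid unit for electric potential.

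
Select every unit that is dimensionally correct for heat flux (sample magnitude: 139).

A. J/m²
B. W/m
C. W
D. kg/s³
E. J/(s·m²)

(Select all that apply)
D, E

heat flux has SI base units: kg / s^3

Checking each option against kg / s^3:
  A. J/m²: ✗ does not match
  B. W/m: ✗ does not match
  C. W: ✗ does not match
  D. kg/s³: ✓ matches
  E. J/(s·m²): ✓ matches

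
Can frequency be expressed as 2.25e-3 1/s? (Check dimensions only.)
Yes

frequency has SI base units: 1 / s
1/s reduces to the same SI base units, so it is a valid unit for frequency.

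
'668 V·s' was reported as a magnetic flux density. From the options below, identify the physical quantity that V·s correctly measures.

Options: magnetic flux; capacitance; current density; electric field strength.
magnetic flux

magnetic flux density should have units dimensionally equivalent to kg / (A * s^2) (e.g. T).
The given unit 'V·s' reduces to kg * m^2 / (A * s^2). Of the listed options, that is the dimensionality of magnetic flux.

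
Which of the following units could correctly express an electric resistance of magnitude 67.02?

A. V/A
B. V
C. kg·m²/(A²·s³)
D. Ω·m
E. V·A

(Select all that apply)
A, C

electric resistance has SI base units: kg * m^2 / (A^2 * s^3)

Checking each option against kg * m^2 / (A^2 * s^3):
  A. V/A: ✓ matches
  B. V: ✗ does not match
  C. kg·m²/(A²·s³): ✓ matches
  D. Ω·m: ✗ does not match
  E. V·A: ✗ does not match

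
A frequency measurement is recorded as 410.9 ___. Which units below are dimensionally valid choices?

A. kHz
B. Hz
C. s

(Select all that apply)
A, B

frequency has SI base units: 1 / s

Checking each option against 1 / s:
  A. kHz: ✓ matches
  B. Hz: ✓ matches
  C. s: ✗ does not match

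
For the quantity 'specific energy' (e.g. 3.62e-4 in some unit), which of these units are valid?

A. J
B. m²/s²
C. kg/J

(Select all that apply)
B

specific energy has SI base units: m^2 / s^2

Checking each option against m^2 / s^2:
  A. J: ✗ does not match
  B. m²/s²: ✓ matches
  C. kg/J: ✗ does not match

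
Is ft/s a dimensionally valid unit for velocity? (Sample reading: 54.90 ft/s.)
Yes

velocity has SI base units: m / s
ft/s reduces to the same SI base units, so it is a valid unit for velocity.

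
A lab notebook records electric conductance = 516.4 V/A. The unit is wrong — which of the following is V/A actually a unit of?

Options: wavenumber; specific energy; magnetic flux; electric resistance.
electric resistance

electric conductance should have units dimensionally equivalent to A^2 * s^3 / (kg * m^2) (e.g. S).
The given unit 'V/A' reduces to kg * m^2 / (A^2 * s^3). Of the listed options, that is the dimensionality of electric resistance.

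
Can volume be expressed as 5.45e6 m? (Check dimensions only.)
No

volume has SI base units: m^3
m does NOT reduce to m^3; a valid unit for volume would be e.g. m³.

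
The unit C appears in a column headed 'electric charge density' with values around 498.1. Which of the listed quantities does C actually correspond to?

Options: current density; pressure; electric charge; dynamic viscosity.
electric charge

electric charge density should have units dimensionally equivalent to A * s / m^3 (e.g. C/m³).
The given unit 'C' reduces to A * s. Of the listed options, that is the dimensionality of electric charge.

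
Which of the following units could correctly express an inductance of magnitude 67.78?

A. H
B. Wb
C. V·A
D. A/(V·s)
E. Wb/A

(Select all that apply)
A, E

inductance has SI base units: kg * m^2 / (A^2 * s^2)

Checking each option against kg * m^2 / (A^2 * s^2):
  A. H: ✓ matches
  B. Wb: ✗ does not match
  C. V·A: ✗ does not match
  D. A/(V·s): ✗ does not match
  E. Wb/A: ✓ matches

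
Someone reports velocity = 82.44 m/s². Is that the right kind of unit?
No

velocity has SI base units: m / s
m/s² does NOT reduce to m / s; a valid unit for velocity would be e.g. m/s.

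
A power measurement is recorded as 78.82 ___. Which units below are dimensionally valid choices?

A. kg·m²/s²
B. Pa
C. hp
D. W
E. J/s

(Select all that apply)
C, D, E

power has SI base units: kg * m^2 / s^3

Checking each option against kg * m^2 / s^3:
  A. kg·m²/s²: ✗ does not match
  B. Pa: ✗ does not match
  C. hp: ✓ matches
  D. W: ✓ matches
  E. J/s: ✓ matches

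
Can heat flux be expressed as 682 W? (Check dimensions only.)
No

heat flux has SI base units: kg / s^3
W does NOT reduce to kg / s^3; a valid unit for heat flux would be e.g. W/m².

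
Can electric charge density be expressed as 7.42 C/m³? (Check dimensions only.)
Yes

electric charge density has SI base units: A * s / m^3
C/m³ reduces to the same SI base units, so it is a valid unit for electric charge density.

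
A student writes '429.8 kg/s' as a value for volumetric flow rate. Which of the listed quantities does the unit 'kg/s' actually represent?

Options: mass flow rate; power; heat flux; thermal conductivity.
mass flow rate

volumetric flow rate should have units dimensionally equivalent to m^3 / s (e.g. m³/s).
The given unit 'kg/s' reduces to kg / s. Of the listed options, that is the dimensionality of mass flow rate.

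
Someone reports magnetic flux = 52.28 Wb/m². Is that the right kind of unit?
No

magnetic flux has SI base units: kg * m^2 / (A * s^2)
Wb/m² does NOT reduce to kg * m^2 / (A * s^2); a valid unit for magnetic flux would be e.g. Wb.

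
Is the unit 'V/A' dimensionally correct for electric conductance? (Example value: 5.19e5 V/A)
No

electric conductance has SI base units: A^2 * s^3 / (kg * m^2)
V/A does NOT reduce to A^2 * s^3 / (kg * m^2); a valid unit for electric conductance would be e.g. S.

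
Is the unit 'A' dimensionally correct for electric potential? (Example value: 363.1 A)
No

electric potential has SI base units: kg * m^2 / (A * s^3)
A does NOT reduce to kg * m^2 / (A * s^3); a valid unit for electric potential would be e.g. V.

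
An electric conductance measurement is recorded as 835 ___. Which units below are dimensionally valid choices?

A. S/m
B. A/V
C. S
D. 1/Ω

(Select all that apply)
B, C, D

electric conductance has SI base units: A^2 * s^3 / (kg * m^2)

Checking each option against A^2 * s^3 / (kg * m^2):
  A. S/m: ✗ does not match
  B. A/V: ✓ matches
  C. S: ✓ matches
  D. 1/Ω: ✓ matches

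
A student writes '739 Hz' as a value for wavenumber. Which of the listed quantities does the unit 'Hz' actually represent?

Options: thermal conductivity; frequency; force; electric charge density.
frequency

wavenumber should have units dimensionally equivalent to 1 / m (e.g. 1/m).
The given unit 'Hz' reduces to 1 / s. Of the listed options, that is the dimensionality of frequency.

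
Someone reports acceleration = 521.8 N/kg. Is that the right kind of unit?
Yes

acceleration has SI base units: m / s^2
N/kg reduces to the same SI base units, so it is a valid unit for acceleration.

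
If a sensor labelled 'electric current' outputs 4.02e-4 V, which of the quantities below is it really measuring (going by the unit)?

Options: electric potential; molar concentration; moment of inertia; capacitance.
electric potential

electric current should have units dimensionally equivalent to A (e.g. A).
The given unit 'V' reduces to kg * m^2 / (A * s^3). Of the listed options, that is the dimensionality of electric potential.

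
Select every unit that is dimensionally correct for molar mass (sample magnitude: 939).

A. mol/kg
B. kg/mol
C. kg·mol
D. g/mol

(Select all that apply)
B, D

molar mass has SI base units: kg / mol

Checking each option against kg / mol:
  A. mol/kg: ✗ does not match
  B. kg/mol: ✓ matches
  C. kg·mol: ✗ does not match
  D. g/mol: ✓ matches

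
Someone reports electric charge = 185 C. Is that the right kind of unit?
Yes

electric charge has SI base units: A * s
C reduces to the same SI base units, so it is a valid unit for electric charge.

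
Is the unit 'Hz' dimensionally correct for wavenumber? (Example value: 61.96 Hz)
No

wavenumber has SI base units: 1 / m
Hz does NOT reduce to 1 / m; a valid unit for wavenumber would be e.g. 1/m.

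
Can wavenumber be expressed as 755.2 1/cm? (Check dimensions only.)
Yes

wavenumber has SI base units: 1 / m
1/cm reduces to the same SI base units, so it is a valid unit for wavenumber.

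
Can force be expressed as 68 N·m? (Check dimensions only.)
No

force has SI base units: kg * m / s^2
N·m does NOT reduce to kg * m / s^2; a valid unit for force would be e.g. N.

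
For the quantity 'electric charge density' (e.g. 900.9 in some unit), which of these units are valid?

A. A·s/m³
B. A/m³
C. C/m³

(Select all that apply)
A, C

electric charge density has SI base units: A * s / m^3

Checking each option against A * s / m^3:
  A. A·s/m³: ✓ matches
  B. A/m³: ✗ does not match
  C. C/m³: ✓ matches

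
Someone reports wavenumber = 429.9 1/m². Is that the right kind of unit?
No

wavenumber has SI base units: 1 / m
1/m² does NOT reduce to 1 / m; a valid unit for wavenumber would be e.g. 1/m.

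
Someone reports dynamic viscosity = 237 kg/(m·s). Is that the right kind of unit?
Yes

dynamic viscosity has SI base units: kg / (m * s)
kg/(m·s) reduces to the same SI base units, so it is a valid unit for dynamic viscosity.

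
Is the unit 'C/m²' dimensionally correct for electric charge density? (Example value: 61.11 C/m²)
No

electric charge density has SI base units: A * s / m^3
C/m² does NOT reduce to A * s / m^3; a valid unit for electric charge density would be e.g. C/m³.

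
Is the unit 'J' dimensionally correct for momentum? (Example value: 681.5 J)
No

momentum has SI base units: kg * m / s
J does NOT reduce to kg * m / s; a valid unit for momentum would be e.g. kg·m/s.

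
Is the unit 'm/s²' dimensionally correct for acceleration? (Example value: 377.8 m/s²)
Yes

acceleration has SI base units: m / s^2
m/s² reduces to the same SI base units, so it is a valid unit for acceleration.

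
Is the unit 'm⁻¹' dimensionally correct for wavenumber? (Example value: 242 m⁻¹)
Yes

wavenumber has SI base units: 1 / m
m⁻¹ reduces to the same SI base units, so it is a valid unit for wavenumber.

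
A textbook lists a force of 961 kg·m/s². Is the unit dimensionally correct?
Yes

force has SI base units: kg * m / s^2
kg·m/s² reduces to the same SI base units, so it is a valid unit for force.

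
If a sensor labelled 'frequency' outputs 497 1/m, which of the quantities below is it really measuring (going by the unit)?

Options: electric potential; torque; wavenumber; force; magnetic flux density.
wavenumber

frequency should have units dimensionally equivalent to 1 / s (e.g. Hz).
The given unit '1/m' reduces to 1 / m. Of the listed options, that is the dimensionality of wavenumber.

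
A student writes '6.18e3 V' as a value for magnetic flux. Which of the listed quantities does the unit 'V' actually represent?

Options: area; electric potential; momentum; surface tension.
electric potential

magnetic flux should have units dimensionally equivalent to kg * m^2 / (A * s^2) (e.g. Wb).
The given unit 'V' reduces to kg * m^2 / (A * s^3). Of the listed options, that is the dimensionality of electric potential.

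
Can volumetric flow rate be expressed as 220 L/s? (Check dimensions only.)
Yes

volumetric flow rate has SI base units: m^3 / s
L/s reduces to the same SI base units, so it is a valid unit for volumetric flow rate.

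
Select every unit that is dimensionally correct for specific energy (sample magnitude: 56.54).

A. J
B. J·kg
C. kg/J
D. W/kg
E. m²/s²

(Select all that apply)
E

specific energy has SI base units: m^2 / s^2

Checking each option against m^2 / s^2:
  A. J: ✗ does not match
  B. J·kg: ✗ does not match
  C. kg/J: ✗ does not match
  D. W/kg: ✗ does not match
  E. m²/s²: ✓ matches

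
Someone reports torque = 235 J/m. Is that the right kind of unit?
No

torque has SI base units: kg * m^2 / s^2
J/m does NOT reduce to kg * m^2 / s^2; a valid unit for torque would be e.g. N·m.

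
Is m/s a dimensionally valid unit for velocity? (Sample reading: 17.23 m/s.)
Yes

velocity has SI base units: m / s
m/s reduces to the same SI base units, so it is a valid unit for velocity.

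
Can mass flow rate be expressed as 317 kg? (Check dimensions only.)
No

mass flow rate has SI base units: kg / s
kg does NOT reduce to kg / s; a valid unit for mass flow rate would be e.g. kg/s.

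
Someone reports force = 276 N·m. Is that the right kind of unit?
No

force has SI base units: kg * m / s^2
N·m does NOT reduce to kg * m / s^2; a valid unit for force would be e.g. N.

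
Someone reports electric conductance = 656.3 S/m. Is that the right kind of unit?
No

electric conductance has SI base units: A^2 * s^3 / (kg * m^2)
S/m does NOT reduce to A^2 * s^3 / (kg * m^2); a valid unit for electric conductance would be e.g. S.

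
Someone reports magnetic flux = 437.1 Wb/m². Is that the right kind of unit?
No

magnetic flux has SI base units: kg * m^2 / (A * s^2)
Wb/m² does NOT reduce to kg * m^2 / (A * s^2); a valid unit for magnetic flux would be e.g. Wb.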